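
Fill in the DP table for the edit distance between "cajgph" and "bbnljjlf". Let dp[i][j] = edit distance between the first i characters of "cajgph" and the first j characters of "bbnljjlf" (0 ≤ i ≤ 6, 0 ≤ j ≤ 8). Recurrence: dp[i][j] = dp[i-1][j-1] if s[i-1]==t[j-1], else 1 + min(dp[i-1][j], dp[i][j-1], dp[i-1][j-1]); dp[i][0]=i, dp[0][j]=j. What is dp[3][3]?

3

   ''  b  b  n  l  j  j  l  f
''  0  1  2  3  4  5  6  7  8
 c  1  1  2  3  4  5  6  7  8
 a  2  2  2  3  4  5  6  7  8
 j  3  3  3  3  4  4  5  6  7
 g  4  4  4  4  4  5  5  6  7
 p  5  5  5  5  5  5  6  6  7
 h  6  6  6  6  6  6  6  7  7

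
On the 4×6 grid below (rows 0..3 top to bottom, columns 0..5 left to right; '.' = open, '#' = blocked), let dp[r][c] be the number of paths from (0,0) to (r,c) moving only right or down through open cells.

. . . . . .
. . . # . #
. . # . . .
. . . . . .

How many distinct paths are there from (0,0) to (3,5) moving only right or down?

r\c   0   1   2   3   4   5
  0   1   1   1   1   1   1
  1   1   2   3   0   1   0
  2   1   3   0   0   1   1
  3   1   4   4   4   5   6

6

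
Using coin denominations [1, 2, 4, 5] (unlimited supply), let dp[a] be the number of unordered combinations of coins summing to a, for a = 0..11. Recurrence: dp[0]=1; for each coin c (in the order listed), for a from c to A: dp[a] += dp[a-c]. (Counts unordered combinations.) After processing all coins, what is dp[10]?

17

after  coin     0     1     2     3     4     5     6     7     8     9    10    11
          1     1     1     1     1     1     1     1     1     1     1     1     1
          2     1     1     2     2     3     3     4     4     5     5     6     6
          4     1     1     2     2     4     4     6     6     9     9    12    12
          5     1     1     2     2     4     5     7     8    11    13    17    19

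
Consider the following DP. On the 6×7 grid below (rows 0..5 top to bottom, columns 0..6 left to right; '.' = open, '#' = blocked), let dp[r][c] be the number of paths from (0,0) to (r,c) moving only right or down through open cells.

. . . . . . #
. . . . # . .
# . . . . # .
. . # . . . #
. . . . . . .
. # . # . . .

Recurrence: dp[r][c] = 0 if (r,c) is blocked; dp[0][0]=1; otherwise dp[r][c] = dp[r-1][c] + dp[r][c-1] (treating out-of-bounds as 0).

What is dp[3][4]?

r\c   0   1   2   3   4   5   6
  0   1   1   1   1   1   1   0
  1   1   2   3   4   0   1   1
  2   0   2   5   9   9   0   1
  3   0   2   0   9  18  18   0
  4   0   2   2  11  29  47  47
  5   0   0   2   0  29  76 123

18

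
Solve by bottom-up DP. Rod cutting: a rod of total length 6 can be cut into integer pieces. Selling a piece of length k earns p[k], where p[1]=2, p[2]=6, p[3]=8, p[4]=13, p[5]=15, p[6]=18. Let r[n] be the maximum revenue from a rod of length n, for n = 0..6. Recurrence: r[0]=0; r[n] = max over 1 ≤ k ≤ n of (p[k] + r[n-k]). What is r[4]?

   n    0    1    2    3    4    5    6
r[n]    0    2    6    8   13   15   19

13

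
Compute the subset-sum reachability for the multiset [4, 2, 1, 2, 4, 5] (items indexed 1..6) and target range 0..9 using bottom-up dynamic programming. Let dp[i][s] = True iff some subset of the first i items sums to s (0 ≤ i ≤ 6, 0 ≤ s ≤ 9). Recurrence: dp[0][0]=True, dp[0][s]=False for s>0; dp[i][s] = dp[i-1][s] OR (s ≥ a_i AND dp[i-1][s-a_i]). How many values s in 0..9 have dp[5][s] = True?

10

i\s   0   1   2   3   4   5   6   7   8   9
  0   T   F   F   F   F   F   F   F   F   F
  1   T   F   F   F   T   F   F   F   F   F
  2   T   F   T   F   T   F   T   F   F   F
  3   T   T   T   T   T   T   T   T   F   F
  4   T   T   T   T   T   T   T   T   T   T
  5   T   T   T   T   T   T   T   T   T   T
  6   T   T   T   T   T   T   T   T   T   T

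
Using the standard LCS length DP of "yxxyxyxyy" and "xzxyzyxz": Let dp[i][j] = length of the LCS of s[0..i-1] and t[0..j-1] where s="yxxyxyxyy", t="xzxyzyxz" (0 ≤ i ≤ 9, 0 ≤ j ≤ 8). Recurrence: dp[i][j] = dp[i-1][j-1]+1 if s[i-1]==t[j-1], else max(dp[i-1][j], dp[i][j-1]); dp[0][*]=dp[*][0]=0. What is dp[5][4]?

   ''  x  z  x  y  z  y  x  z
''  0  0  0  0  0  0  0  0  0
 y  0  0  0  0  1  1  1  1  1
 x  0  1  1  1  1  1  1  2  2
 x  0  1  1  2  2  2  2  2  2
 y  0  1  1  2  3  3  3  3  3
 x  0  1  1  2  3  3  3  4  4
 y  0  1  1  2  3  3  4  4  4
 x  0  1  1  2  3  3  4  5  5
 y  0  1  1  2  3  3  4  5  5
 y  0  1  1  2  3  3  4  5  5

3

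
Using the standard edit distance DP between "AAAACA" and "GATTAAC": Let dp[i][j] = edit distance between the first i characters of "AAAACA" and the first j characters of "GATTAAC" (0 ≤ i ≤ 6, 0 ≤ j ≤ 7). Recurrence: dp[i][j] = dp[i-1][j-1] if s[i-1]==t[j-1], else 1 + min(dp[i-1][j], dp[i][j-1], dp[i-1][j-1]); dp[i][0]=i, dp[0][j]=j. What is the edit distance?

   ''  G  A  T  T  A  A  C
''  0  1  2  3  4  5  6  7
 A  1  1  1  2  3  4  5  6
 A  2  2  1  2  3  3  4  5
 A  3  3  2  2  3  3  3  4
 A  4  4  3  3  3  3  3  4
 C  5  5  4  4  4  4  4  3
 A  6  6  5  5  5  4  4  4

4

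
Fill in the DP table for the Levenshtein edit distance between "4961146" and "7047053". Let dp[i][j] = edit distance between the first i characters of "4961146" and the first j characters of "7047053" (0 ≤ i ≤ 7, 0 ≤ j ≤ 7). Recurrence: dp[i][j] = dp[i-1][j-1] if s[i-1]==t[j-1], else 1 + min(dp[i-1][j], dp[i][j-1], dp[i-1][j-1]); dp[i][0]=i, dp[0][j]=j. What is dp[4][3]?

   ''  7  0  4  7  0  5  3
''  0  1  2  3  4  5  6  7
 4  1  1  2  2  3  4  5  6
 9  2  2  2  3  3  4  5  6
 6  3  3  3  3  4  4  5  6
 1  4  4  4  4  4  5  5  6
 1  5  5  5  5  5  5  6  6
 4  6  6  6  5  6  6  6  7
 6  7  7  7  6  6  7  7  7

4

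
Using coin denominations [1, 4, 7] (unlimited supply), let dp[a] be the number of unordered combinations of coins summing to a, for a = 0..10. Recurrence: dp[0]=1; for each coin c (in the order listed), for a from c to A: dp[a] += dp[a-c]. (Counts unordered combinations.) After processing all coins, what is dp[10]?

after  coin     0     1     2     3     4     5     6     7     8     9    10
          1     1     1     1     1     1     1     1     1     1     1     1
          4     1     1     1     1     2     2     2     2     3     3     3
          7     1     1     1     1     2     2     2     3     4     4     4

4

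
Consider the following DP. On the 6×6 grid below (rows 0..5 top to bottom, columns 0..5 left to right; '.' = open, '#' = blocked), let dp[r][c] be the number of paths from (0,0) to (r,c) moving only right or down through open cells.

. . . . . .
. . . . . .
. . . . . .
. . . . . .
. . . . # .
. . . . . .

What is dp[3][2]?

10

r\c   0   1   2   3   4   5
  0   1   1   1   1   1   1
  1   1   2   3   4   5   6
  2   1   3   6  10  15  21
  3   1   4  10  20  35  56
  4   1   5  15  35   0  56
  5   1   6  21  56  56 112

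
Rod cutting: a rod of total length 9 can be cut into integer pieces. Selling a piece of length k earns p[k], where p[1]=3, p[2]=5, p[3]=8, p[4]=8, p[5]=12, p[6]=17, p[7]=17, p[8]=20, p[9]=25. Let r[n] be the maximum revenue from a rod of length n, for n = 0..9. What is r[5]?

   n    0    1    2    3    4    5    6    7    8    9
r[n]    0    3    6    9   12   15   18   21   24   27

15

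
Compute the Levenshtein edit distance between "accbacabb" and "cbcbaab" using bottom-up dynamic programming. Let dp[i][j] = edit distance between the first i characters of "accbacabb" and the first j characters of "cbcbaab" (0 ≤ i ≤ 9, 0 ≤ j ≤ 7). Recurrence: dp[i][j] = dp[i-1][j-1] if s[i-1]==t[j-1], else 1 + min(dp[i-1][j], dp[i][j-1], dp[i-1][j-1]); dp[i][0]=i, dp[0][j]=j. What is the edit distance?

   ''  c  b  c  b  a  a  b
''  0  1  2  3  4  5  6  7
 a  1  1  2  3  4  4  5  6
 c  2  1  2  2  3  4  5  6
 c  3  2  2  2  3  4  5  6
 b  4  3  2  3  2  3  4  5
 a  5  4  3  3  3  2  3  4
 c  6  5  4  3  4  3  3  4
 a  7  6  5  4  4  4  3  4
 b  8  7  6  5  4  5  4  3
 b  9  8  7  6  5  5  5  4

4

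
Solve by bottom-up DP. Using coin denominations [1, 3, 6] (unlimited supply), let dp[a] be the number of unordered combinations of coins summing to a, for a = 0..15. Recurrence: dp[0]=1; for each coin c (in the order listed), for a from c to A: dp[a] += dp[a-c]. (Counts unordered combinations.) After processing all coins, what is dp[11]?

after  coin     0     1     2     3     4     5     6     7     8     9    10    11    12    13    14    15
          1     1     1     1     1     1     1     1     1     1     1     1     1     1     1     1     1
          3     1     1     1     2     2     2     3     3     3     4     4     4     5     5     5     6
          6     1     1     1     2     2     2     4     4     4     6     6     6     9     9     9    12

6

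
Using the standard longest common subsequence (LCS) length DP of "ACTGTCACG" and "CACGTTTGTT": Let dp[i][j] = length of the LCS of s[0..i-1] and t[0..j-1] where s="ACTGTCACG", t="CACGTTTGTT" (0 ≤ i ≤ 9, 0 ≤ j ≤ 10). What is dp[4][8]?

4

   ''  C  A  C  G  T  T  T  G  T  T
''  0  0  0  0  0  0  0  0  0  0  0
 A  0  0  1  1  1  1  1  1  1  1  1
 C  0  1  1  2  2  2  2  2  2  2  2
 T  0  1  1  2  2  3  3  3  3  3  3
 G  0  1  1  2  3  3  3  3  4  4  4
 T  0  1  1  2  3  4  4  4  4  5  5
 C  0  1  1  2  3  4  4  4  4  5  5
 A  0  1  2  2  3  4  4  4  4  5  5
 C  0  1  2  3  3  4  4  4  4  5  5
 G  0  1  2  3  4  4  4  4  5  5  5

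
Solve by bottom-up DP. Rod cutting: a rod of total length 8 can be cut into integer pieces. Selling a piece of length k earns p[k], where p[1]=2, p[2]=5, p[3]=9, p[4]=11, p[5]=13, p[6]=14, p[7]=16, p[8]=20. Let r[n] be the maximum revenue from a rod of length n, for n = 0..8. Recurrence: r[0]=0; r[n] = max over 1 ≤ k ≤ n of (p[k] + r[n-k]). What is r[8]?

   n    0    1    2    3    4    5    6    7    8
r[n]    0    2    5    9   11   14   18   20   23

23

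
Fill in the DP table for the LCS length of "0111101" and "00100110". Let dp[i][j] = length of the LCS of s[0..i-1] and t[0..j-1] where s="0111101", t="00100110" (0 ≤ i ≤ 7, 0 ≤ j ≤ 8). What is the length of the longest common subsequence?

5

   ''  0  0  1  0  0  1  1  0
''  0  0  0  0  0  0  0  0  0
 0  0  1  1  1  1  1  1  1  1
 1  0  1  1  2  2  2  2  2  2
 1  0  1  1  2  2  2  3  3  3
 1  0  1  1  2  2  2  3  4  4
 1  0  1  1  2  2  2  3  4  4
 0  0  1  2  2  3  3  3  4  5
 1  0  1  2  3  3  3  4  4  5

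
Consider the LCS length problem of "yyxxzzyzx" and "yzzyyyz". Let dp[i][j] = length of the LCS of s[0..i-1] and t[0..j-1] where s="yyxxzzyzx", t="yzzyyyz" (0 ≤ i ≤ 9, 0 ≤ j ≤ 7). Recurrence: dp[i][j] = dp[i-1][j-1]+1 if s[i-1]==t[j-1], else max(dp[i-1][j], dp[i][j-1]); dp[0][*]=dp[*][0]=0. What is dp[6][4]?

   ''  y  z  z  y  y  y  z
''  0  0  0  0  0  0  0  0
 y  0  1  1  1  1  1  1  1
 y  0  1  1  1  2  2  2  2
 x  0  1  1  1  2  2  2  2
 x  0  1  1  1  2  2  2  2
 z  0  1  2  2  2  2  2  3
 z  0  1  2  3  3  3  3  3
 y  0  1  2  3  4  4  4  4
 z  0  1  2  3  4  4  4  5
 x  0  1  2  3  4  4  4  5

3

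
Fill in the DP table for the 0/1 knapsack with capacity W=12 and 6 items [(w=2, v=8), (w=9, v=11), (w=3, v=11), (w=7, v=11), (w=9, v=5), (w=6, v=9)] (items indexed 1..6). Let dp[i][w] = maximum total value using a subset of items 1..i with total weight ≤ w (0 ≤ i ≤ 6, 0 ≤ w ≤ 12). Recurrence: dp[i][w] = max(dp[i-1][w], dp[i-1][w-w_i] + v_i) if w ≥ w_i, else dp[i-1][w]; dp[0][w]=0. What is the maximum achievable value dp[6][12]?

i\w   0   1   2   3   4   5   6   7   8   9  10  11  12
  0   0   0   0   0   0   0   0   0   0   0   0   0   0
  1   0   0   8   8   8   8   8   8   8   8   8   8   8
  2   0   0   8   8   8   8   8   8   8  11  11  19  19
  3   0   0   8  11  11  19  19  19  19  19  19  19  22
  4   0   0   8  11  11  19  19  19  19  19  22  22  30
  5   0   0   8  11  11  19  19  19  19  19  22  22  30
  6   0   0   8  11  11  19  19  19  19  20  22  28  30

30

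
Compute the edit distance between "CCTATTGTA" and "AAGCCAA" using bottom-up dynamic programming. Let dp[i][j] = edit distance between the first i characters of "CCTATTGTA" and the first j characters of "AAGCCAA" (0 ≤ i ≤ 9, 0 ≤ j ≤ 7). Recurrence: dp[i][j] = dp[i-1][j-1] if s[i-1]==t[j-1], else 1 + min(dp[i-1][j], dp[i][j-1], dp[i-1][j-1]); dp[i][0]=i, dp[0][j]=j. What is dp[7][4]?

   ''  A  A  G  C  C  A  A
''  0  1  2  3  4  5  6  7
 C  1  1  2  3  3  4  5  6
 C  2  2  2  3  3  3  4  5
 T  3  3  3  3  4  4  4  5
 A  4  3  3  4  4  5  4  4
 T  5  4  4  4  5  5  5  5
 T  6  5  5  5  5  6  6  6
 G  7  6  6  5  6  6  7  7
 T  8  7  7  6  6  7  7  8
 A  9  8  7  7  7  7  7  7

6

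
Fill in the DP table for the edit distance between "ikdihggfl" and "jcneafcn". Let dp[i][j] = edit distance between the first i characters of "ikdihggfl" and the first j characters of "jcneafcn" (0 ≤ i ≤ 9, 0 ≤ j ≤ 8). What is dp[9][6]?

   ''  j  c  n  e  a  f  c  n
''  0  1  2  3  4  5  6  7  8
 i  1  1  2  3  4  5  6  7  8
 k  2  2  2  3  4  5  6  7  8
 d  3  3  3  3  4  5  6  7  8
 i  4  4  4  4  4  5  6  7  8
 h  5  5  5  5  5  5  6  7  8
 g  6  6  6  6  6  6  6  7  8
 g  7  7  7  7  7  7  7  7  8
 f  8  8  8  8  8  8  7  8  8
 l  9  9  9  9  9  9  8  8  9

8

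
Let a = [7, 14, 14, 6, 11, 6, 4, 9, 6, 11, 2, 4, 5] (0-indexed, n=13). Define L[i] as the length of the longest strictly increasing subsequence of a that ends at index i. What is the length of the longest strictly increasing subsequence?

3

   i    0    1    2    3    4    5    6    7    8    9   10   11   12
a[i]    7   14   14    6   11    6    4    9    6   11    2    4    5
L[i]    1    2    2    1    2    1    1    2    2    3    1    2    3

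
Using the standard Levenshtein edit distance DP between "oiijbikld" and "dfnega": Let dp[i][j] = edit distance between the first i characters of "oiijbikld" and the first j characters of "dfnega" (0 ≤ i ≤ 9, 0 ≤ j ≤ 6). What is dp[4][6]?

6

   ''  d  f  n  e  g  a
''  0  1  2  3  4  5  6
 o  1  1  2  3  4  5  6
 i  2  2  2  3  4  5  6
 i  3  3  3  3  4  5  6
 j  4  4  4  4  4  5  6
 b  5  5  5  5  5  5  6
 i  6  6  6  6  6  6  6
 k  7  7  7  7  7  7  7
 l  8  8  8  8  8  8  8
 d  9  8  9  9  9  9  9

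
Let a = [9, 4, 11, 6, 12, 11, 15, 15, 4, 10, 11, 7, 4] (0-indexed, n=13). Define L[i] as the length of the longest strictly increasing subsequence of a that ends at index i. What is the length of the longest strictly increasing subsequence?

   i    0    1    2    3    4    5    6    7    8    9   10   11   12
a[i]    9    4   11    6   12   11   15   15    4   10   11    7    4
L[i]    1    1    2    2    3    3    4    4    1    3    4    3    1

4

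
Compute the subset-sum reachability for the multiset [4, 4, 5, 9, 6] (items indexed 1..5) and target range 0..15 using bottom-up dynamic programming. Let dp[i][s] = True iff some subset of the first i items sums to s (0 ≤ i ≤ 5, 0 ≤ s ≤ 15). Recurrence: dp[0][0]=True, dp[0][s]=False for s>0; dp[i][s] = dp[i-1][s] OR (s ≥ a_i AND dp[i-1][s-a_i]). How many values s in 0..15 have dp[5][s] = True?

11

i\s   0   1   2   3   4   5   6   7   8   9  10  11  12  13  14  15
  0   T   F   F   F   F   F   F   F   F   F   F   F   F   F   F   F
  1   T   F   F   F   T   F   F   F   F   F   F   F   F   F   F   F
  2   T   F   F   F   T   F   F   F   T   F   F   F   F   F   F   F
  3   T   F   F   F   T   T   F   F   T   T   F   F   F   T   F   F
  4   T   F   F   F   T   T   F   F   T   T   F   F   F   T   T   F
  5   T   F   F   F   T   T   T   F   T   T   T   T   F   T   T   T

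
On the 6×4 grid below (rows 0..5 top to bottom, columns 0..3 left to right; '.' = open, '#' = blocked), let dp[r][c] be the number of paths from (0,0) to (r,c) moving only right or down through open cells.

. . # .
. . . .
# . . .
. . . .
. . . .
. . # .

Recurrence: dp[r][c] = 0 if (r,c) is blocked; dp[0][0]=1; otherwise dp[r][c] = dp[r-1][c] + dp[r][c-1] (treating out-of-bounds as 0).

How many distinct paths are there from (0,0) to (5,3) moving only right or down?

r\c   0   1   2   3
  0   1   1   0   0
  1   1   2   2   2
  2   0   2   4   6
  3   0   2   6  12
  4   0   2   8  20
  5   0   2   0  20

20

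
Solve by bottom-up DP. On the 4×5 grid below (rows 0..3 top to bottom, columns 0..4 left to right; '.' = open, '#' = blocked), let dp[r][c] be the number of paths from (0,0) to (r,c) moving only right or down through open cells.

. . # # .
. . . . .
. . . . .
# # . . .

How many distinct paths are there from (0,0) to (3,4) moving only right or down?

r\c   0   1   2   3   4
  0   1   1   0   0   0
  1   1   2   2   2   2
  2   1   3   5   7   9
  3   0   0   5  12  21

21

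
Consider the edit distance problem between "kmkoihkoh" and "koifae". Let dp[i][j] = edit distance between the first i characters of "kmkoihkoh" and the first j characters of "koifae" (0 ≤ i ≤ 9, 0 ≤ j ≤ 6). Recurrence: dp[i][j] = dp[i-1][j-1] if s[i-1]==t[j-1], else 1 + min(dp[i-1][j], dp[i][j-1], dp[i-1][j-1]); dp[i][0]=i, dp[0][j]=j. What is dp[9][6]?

   ''  k  o  i  f  a  e
''  0  1  2  3  4  5  6
 k  1  0  1  2  3  4  5
 m  2  1  1  2  3  4  5
 k  3  2  2  2  3  4  5
 o  4  3  2  3  3  4  5
 i  5  4  3  2  3  4  5
 h  6  5  4  3  3  4  5
 k  7  6  5  4  4  4  5
 o  8  7  6  5  5  5  5
 h  9  8  7  6  6  6  6

6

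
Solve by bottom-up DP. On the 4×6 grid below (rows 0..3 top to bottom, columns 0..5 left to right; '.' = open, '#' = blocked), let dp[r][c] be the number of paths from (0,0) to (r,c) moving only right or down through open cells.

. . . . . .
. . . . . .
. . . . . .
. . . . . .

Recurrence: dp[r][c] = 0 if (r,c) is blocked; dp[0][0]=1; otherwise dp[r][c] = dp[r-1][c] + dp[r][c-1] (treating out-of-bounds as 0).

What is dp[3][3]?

20

r\c   0   1   2   3   4   5
  0   1   1   1   1   1   1
  1   1   2   3   4   5   6
  2   1   3   6  10  15  21
  3   1   4  10  20  35  56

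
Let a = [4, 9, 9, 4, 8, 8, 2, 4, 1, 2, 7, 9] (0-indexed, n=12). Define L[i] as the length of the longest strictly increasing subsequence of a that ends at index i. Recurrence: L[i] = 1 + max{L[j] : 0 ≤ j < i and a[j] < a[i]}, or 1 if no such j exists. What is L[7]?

2

   i    0    1    2    3    4    5    6    7    8    9   10   11
a[i]    4    9    9    4    8    8    2    4    1    2    7    9
L[i]    1    2    2    1    2    2    1    2    1    2    3    4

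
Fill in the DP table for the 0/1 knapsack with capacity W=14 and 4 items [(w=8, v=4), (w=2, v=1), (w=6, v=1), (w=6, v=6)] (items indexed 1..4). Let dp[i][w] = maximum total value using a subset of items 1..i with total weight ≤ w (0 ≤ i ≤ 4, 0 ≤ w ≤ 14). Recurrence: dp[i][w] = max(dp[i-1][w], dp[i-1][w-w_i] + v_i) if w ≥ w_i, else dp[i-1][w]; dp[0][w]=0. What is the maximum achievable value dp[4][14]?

i\w   0   1   2   3   4   5   6   7   8   9  10  11  12  13  14
  0   0   0   0   0   0   0   0   0   0   0   0   0   0   0   0
  1   0   0   0   0   0   0   0   0   4   4   4   4   4   4   4
  2   0   0   1   1   1   1   1   1   4   4   5   5   5   5   5
  3   0   0   1   1   1   1   1   1   4   4   5   5   5   5   5
  4   0   0   1   1   1   1   6   6   7   7   7   7   7   7  10

10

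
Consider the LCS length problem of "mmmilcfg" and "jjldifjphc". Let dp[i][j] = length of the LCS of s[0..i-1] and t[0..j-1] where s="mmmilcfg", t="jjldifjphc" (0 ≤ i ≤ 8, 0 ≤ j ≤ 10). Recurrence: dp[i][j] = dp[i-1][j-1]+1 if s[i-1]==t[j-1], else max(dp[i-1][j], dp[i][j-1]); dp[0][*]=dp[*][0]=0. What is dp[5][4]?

   ''  j  j  l  d  i  f  j  p  h  c
''  0  0  0  0  0  0  0  0  0  0  0
 m  0  0  0  0  0  0  0  0  0  0  0
 m  0  0  0  0  0  0  0  0  0  0  0
 m  0  0  0  0  0  0  0  0  0  0  0
 i  0  0  0  0  0  1  1  1  1  1  1
 l  0  0  0  1  1  1  1  1  1  1  1
 c  0  0  0  1  1  1  1  1  1  1  2
 f  0  0  0  1  1  1  2  2  2  2  2
 g  0  0  0  1  1  1  2  2  2  2  2

1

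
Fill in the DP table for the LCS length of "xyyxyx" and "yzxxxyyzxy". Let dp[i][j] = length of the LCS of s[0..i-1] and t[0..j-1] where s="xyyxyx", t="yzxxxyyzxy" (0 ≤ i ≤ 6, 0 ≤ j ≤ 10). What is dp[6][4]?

   ''  y  z  x  x  x  y  y  z  x  y
''  0  0  0  0  0  0  0  0  0  0  0
 x  0  0  0  1  1  1  1  1  1  1  1
 y  0  1  1  1  1  1  2  2  2  2  2
 y  0  1  1  1  1  1  2  3  3  3  3
 x  0  1  1  2  2  2  2  3  3  4  4
 y  0  1  1  2  2  2  3  3  3  4  5
 x  0  1  1  2  3  3  3  3  3  4  5

3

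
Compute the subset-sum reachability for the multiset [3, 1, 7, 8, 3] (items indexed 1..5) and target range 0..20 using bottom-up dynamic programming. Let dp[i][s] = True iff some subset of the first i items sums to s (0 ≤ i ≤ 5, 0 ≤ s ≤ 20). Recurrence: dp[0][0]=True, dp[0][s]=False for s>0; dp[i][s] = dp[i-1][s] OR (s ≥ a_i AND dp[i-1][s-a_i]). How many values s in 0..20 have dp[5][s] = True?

i\s   0   1   2   3   4   5   6   7   8   9  10  11  12  13  14  15  16  17  18  19  20
  0   T   F   F   F   F   F   F   F   F   F   F   F   F   F   F   F   F   F   F   F   F
  1   T   F   F   T   F   F   F   F   F   F   F   F   F   F   F   F   F   F   F   F   F
  2   T   T   F   T   T   F   F   F   F   F   F   F   F   F   F   F   F   F   F   F   F
  3   T   T   F   T   T   F   F   T   T   F   T   T   F   F   F   F   F   F   F   F   F
  4   T   T   F   T   T   F   F   T   T   T   T   T   T   F   F   T   T   F   T   T   F
  5   T   T   F   T   T   F   T   T   T   T   T   T   T   T   T   T   T   F   T   T   F

17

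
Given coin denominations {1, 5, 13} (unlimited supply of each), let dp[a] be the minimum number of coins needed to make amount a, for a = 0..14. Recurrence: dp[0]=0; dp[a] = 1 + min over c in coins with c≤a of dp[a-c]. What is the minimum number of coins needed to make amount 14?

 a  0  1  2  3  4  5  6  7  8  9 10 11 12 13 14
dp  0  1  2  3  4  1  2  3  4  5  2  3  4  1  2

2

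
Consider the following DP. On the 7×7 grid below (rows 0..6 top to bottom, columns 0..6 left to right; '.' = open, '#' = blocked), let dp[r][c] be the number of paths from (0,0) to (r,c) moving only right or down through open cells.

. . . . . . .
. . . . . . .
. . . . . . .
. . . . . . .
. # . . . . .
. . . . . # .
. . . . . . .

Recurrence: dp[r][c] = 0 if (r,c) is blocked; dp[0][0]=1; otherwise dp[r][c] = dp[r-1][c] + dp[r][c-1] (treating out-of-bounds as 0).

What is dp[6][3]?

54

r\c   0   1   2   3   4   5   6
  0   1   1   1   1   1   1   1
  1   1   2   3   4   5   6   7
  2   1   3   6  10  15  21  28
  3   1   4  10  20  35  56  84
  4   1   0  10  30  65 121 205
  5   1   1  11  41 106   0 205
  6   1   2  13  54 160 160 365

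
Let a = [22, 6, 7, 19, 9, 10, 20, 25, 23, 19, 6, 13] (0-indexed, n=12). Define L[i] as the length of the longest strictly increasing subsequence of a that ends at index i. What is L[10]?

1

   i    0    1    2    3    4    5    6    7    8    9   10   11
a[i]   22    6    7   19    9   10   20   25   23   19    6   13
L[i]    1    1    2    3    3    4    5    6    6    5    1    5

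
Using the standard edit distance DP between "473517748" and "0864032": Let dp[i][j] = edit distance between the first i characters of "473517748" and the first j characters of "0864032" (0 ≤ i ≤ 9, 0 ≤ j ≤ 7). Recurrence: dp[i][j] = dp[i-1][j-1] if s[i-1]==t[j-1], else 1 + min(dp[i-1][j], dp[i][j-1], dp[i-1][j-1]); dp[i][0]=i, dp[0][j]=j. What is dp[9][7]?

   ''  0  8  6  4  0  3  2
''  0  1  2  3  4  5  6  7
 4  1  1  2  3  3  4  5  6
 7  2  2  2  3  4  4  5  6
 3  3  3  3  3  4  5  4  5
 5  4  4  4  4  4  5  5  5
 1  5  5  5  5  5  5  6  6
 7  6  6  6  6  6  6  6  7
 7  7  7  7  7  7  7  7  7
 4  8  8  8  8  7  8  8  8
 8  9  9  8  9  8  8  9  9

9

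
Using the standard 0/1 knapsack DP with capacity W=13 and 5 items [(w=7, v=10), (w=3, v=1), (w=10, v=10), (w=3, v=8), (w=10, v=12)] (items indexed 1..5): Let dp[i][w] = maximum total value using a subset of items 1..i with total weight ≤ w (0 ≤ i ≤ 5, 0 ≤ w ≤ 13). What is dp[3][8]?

10

i\w   0   1   2   3   4   5   6   7   8   9  10  11  12  13
  0   0   0   0   0   0   0   0   0   0   0   0   0   0   0
  1   0   0   0   0   0   0   0  10  10  10  10  10  10  10
  2   0   0   0   1   1   1   1  10  10  10  11  11  11  11
  3   0   0   0   1   1   1   1  10  10  10  11  11  11  11
  4   0   0   0   8   8   8   9  10  10  10  18  18  18  19
  5   0   0   0   8   8   8   9  10  10  10  18  18  18  20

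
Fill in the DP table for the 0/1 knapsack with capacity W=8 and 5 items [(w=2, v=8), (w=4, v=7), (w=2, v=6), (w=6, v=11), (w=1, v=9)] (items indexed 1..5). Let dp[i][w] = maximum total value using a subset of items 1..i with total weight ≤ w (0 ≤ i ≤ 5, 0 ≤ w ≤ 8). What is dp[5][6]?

i\w   0   1   2   3   4   5   6   7   8
  0   0   0   0   0   0   0   0   0   0
  1   0   0   8   8   8   8   8   8   8
  2   0   0   8   8   8   8  15  15  15
  3   0   0   8   8  14  14  15  15  21
  4   0   0   8   8  14  14  15  15  21
  5   0   9   9  17  17  23  23  24  24

23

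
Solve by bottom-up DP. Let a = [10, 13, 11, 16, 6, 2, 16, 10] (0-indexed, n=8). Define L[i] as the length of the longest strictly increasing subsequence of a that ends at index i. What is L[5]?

1

   i    0    1    2    3    4    5    6    7
a[i]   10   13   11   16    6    2   16   10
L[i]    1    2    2    3    1    1    3    2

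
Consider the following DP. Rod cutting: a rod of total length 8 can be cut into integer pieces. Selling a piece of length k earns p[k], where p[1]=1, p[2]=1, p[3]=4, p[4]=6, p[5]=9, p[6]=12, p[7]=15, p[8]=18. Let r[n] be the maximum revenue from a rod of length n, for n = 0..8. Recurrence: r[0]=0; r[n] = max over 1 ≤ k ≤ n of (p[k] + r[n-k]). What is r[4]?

6

   n    0    1    2    3    4    5    6    7    8
r[n]    0    1    2    4    6    9   12   15   18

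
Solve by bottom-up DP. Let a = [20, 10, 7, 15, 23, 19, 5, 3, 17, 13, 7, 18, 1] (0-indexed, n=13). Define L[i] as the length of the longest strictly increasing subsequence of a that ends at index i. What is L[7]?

1

   i    0    1    2    3    4    5    6    7    8    9   10   11   12
a[i]   20   10    7   15   23   19    5    3   17   13    7   18    1
L[i]    1    1    1    2    3    3    1    1    3    2    2    4    1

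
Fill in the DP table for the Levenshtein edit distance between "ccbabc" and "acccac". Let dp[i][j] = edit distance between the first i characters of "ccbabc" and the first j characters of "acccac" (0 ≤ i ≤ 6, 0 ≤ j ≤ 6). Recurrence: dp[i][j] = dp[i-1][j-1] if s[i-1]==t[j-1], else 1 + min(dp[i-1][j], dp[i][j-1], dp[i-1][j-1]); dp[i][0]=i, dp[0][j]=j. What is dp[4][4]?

   ''  a  c  c  c  a  c
''  0  1  2  3  4  5  6
 c  1  1  1  2  3  4  5
 c  2  2  1  1  2  3  4
 b  3  3  2  2  2  3  4
 a  4  3  3  3  3  2  3
 b  5  4  4  4  4  3  3
 c  6  5  4  4  4  4  3

3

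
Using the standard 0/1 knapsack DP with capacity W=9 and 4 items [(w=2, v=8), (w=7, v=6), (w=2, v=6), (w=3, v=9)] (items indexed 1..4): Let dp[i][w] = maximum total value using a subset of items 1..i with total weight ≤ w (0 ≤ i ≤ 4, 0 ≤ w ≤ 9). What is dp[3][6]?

14

i\w   0   1   2   3   4   5   6   7   8   9
  0   0   0   0   0   0   0   0   0   0   0
  1   0   0   8   8   8   8   8   8   8   8
  2   0   0   8   8   8   8   8   8   8  14
  3   0   0   8   8  14  14  14  14  14  14
  4   0   0   8   9  14  17  17  23  23  23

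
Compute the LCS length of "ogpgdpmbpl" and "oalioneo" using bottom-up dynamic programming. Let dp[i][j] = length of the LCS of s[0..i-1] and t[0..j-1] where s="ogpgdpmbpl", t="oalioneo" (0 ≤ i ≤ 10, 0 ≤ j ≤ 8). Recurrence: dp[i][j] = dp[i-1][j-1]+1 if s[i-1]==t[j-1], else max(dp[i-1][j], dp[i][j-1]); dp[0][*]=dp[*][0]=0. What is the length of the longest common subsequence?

   ''  o  a  l  i  o  n  e  o
''  0  0  0  0  0  0  0  0  0
 o  0  1  1  1  1  1  1  1  1
 g  0  1  1  1  1  1  1  1  1
 p  0  1  1  1  1  1  1  1  1
 g  0  1  1  1  1  1  1  1  1
 d  0  1  1  1  1  1  1  1  1
 p  0  1  1  1  1  1  1  1  1
 m  0  1  1  1  1  1  1  1  1
 b  0  1  1  1  1  1  1  1  1
 p  0  1  1  1  1  1  1  1  1
 l  0  1  1  2  2  2  2  2  2

2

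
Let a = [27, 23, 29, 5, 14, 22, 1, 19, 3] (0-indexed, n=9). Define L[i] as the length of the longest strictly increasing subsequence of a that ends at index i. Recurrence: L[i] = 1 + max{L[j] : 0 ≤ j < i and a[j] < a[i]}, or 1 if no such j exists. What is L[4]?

2

   i    0    1    2    3    4    5    6    7    8
a[i]   27   23   29    5   14   22    1   19    3
L[i]    1    1    2    1    2    3    1    3    2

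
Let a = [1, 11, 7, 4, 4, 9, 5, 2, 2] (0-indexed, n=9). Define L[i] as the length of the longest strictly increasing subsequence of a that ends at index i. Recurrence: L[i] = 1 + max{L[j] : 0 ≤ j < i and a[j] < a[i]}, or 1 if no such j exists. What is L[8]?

   i    0    1    2    3    4    5    6    7    8
a[i]    1   11    7    4    4    9    5    2    2
L[i]    1    2    2    2    2    3    3    2    2

2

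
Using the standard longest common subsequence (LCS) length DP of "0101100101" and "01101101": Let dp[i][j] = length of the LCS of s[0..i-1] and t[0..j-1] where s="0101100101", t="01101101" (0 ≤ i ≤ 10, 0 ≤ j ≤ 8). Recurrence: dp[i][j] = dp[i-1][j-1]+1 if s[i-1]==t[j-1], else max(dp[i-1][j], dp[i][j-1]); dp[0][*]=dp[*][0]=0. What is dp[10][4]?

4

   ''  0  1  1  0  1  1  0  1
''  0  0  0  0  0  0  0  0  0
 0  0  1  1  1  1  1  1  1  1
 1  0  1  2  2  2  2  2  2  2
 0  0  1  2  2  3  3  3  3  3
 1  0  1  2  3  3  4  4  4  4
 1  0  1  2  3  3  4  5  5  5
 0  0  1  2  3  4  4  5  6  6
 0  0  1  2  3  4  4  5  6  6
 1  0  1  2  3  4  5  5  6  7
 0  0  1  2  3  4  5  5  6  7
 1  0  1  2  3  4  5  6  6  7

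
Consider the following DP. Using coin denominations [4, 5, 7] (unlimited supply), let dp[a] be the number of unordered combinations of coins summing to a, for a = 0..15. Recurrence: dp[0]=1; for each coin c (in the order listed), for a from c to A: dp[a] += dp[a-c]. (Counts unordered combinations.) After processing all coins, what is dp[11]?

1

after  coin     0     1     2     3     4     5     6     7     8     9    10    11    12    13    14    15
          4     1     0     0     0     1     0     0     0     1     0     0     0     1     0     0     0
          5     1     0     0     0     1     1     0     0     1     1     1     0     1     1     1     1
          7     1     0     0     0     1     1     0     1     1     1     1     1     2     1     2     2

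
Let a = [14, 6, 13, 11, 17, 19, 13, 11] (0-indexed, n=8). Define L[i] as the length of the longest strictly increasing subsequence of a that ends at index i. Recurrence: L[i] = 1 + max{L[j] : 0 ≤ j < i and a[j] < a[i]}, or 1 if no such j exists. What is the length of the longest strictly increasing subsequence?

4

   i    0    1    2    3    4    5    6    7
a[i]   14    6   13   11   17   19   13   11
L[i]    1    1    2    2    3    4    3    2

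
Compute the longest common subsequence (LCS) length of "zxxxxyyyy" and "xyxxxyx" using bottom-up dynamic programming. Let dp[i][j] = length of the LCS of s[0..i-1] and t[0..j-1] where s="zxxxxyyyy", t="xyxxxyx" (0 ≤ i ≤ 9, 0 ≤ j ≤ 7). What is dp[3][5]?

   ''  x  y  x  x  x  y  x
''  0  0  0  0  0  0  0  0
 z  0  0  0  0  0  0  0  0
 x  0  1  1  1  1  1  1  1
 x  0  1  1  2  2  2  2  2
 x  0  1  1  2  3  3  3  3
 x  0  1  1  2  3  4  4  4
 y  0  1  2  2  3  4  5  5
 y  0  1  2  2  3  4  5  5
 y  0  1  2  2  3  4  5  5
 y  0  1  2  2  3  4  5  5

2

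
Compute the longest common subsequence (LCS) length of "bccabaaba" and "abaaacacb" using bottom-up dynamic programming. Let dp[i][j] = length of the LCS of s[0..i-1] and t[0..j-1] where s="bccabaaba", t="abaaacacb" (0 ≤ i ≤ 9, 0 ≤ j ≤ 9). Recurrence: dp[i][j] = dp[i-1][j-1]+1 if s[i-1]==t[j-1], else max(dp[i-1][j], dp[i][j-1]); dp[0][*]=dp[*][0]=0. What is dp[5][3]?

2

   ''  a  b  a  a  a  c  a  c  b
''  0  0  0  0  0  0  0  0  0  0
 b  0  0  1  1  1  1  1  1  1  1
 c  0  0  1  1  1  1  2  2  2  2
 c  0  0  1  1  1  1  2  2  3  3
 a  0  1  1  2  2  2  2  3  3  3
 b  0  1  2  2  2  2  2  3  3  4
 a  0  1  2  3  3  3  3  3  3  4
 a  0  1  2  3  4  4  4  4  4  4
 b  0  1  2  3  4  4  4  4  4  5
 a  0  1  2  3  4  5  5  5  5  5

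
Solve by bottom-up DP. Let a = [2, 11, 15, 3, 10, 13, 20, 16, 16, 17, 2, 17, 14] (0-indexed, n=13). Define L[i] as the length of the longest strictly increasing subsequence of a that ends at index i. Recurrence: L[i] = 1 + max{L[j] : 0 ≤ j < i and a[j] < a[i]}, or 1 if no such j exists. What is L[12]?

   i    0    1    2    3    4    5    6    7    8    9   10   11   12
a[i]    2   11   15    3   10   13   20   16   16   17    2   17   14
L[i]    1    2    3    2    3    4    5    5    5    6    1    6    5

5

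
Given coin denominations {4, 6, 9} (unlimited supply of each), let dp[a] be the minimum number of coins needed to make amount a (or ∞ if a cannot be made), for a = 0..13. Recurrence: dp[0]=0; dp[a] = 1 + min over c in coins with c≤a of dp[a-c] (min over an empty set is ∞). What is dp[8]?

 a  0  1  2  3  4  5  6  7  8  9 10 11 12 13
dp  0  -  -  -  1  -  1  -  2  1  2  -  2  2
(- denotes ∞ / unreachable)

2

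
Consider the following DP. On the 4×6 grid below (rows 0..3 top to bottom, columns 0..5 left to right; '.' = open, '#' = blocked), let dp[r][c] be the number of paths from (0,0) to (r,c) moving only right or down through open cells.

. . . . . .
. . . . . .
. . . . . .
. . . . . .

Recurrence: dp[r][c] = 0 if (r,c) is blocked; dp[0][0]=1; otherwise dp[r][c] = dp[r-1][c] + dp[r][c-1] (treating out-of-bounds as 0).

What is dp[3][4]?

r\c   0   1   2   3   4   5
  0   1   1   1   1   1   1
  1   1   2   3   4   5   6
  2   1   3   6  10  15  21
  3   1   4  10  20  35  56

35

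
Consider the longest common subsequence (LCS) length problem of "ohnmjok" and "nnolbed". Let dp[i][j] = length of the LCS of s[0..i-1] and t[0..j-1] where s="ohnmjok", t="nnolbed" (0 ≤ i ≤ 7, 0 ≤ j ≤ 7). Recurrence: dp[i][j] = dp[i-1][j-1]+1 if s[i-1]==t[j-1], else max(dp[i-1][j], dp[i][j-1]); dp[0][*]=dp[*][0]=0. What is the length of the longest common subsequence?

   ''  n  n  o  l  b  e  d
''  0  0  0  0  0  0  0  0
 o  0  0  0  1  1  1  1  1
 h  0  0  0  1  1  1  1  1
 n  0  1  1  1  1  1  1  1
 m  0  1  1  1  1  1  1  1
 j  0  1  1  1  1  1  1  1
 o  0  1  1  2  2  2  2  2
 k  0  1  1  2  2  2  2  2

2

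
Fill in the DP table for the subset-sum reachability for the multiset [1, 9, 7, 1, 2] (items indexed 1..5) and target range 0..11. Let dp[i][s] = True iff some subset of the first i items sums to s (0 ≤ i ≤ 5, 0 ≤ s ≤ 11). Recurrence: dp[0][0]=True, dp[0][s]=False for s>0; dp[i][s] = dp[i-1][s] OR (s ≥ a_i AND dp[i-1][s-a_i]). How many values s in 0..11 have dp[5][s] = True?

10

i\s   0   1   2   3   4   5   6   7   8   9  10  11
  0   T   F   F   F   F   F   F   F   F   F   F   F
  1   T   T   F   F   F   F   F   F   F   F   F   F
  2   T   T   F   F   F   F   F   F   F   T   T   F
  3   T   T   F   F   F   F   F   T   T   T   T   F
  4   T   T   T   F   F   F   F   T   T   T   T   T
  5   T   T   T   T   T   F   F   T   T   T   T   T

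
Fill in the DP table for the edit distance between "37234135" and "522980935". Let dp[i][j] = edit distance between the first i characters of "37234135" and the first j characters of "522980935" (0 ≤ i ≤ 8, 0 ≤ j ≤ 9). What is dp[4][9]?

   ''  5  2  2  9  8  0  9  3  5
''  0  1  2  3  4  5  6  7  8  9
 3  1  1  2  3  4  5  6  7  7  8
 7  2  2  2  3  4  5  6  7  8  8
 2  3  3  2  2  3  4  5  6  7  8
 3  4  4  3  3  3  4  5  6  6  7
 4  5  5  4  4  4  4  5  6  7  7
 1  6  6  5  5  5  5  5  6  7  8
 3  7  7  6  6  6  6  6  6  6  7
 5  8  7  7  7  7  7  7  7  7  6

7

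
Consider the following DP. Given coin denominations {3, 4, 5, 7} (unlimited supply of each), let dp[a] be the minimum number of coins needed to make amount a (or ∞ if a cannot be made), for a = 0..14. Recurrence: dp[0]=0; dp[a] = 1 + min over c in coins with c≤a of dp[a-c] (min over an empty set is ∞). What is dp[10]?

2

 a  0  1  2  3  4  5  6  7  8  9 10 11 12 13 14
dp  0  -  -  1  1  1  2  1  2  2  2  2  2  3  2
(- denotes ∞ / unreachable)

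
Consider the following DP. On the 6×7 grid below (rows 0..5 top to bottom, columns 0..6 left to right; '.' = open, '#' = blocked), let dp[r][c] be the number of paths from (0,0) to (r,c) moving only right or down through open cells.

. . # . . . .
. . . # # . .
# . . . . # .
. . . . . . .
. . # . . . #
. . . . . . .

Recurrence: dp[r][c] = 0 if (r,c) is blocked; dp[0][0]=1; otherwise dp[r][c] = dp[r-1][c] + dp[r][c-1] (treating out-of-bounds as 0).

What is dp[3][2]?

r\c   0   1   2   3   4   5   6
  0   1   1   0   0   0   0   0
  1   1   2   2   0   0   0   0
  2   0   2   4   4   4   0   0
  3   0   2   6  10  14  14  14
  4   0   2   0  10  24  38   0
  5   0   2   2  12  36  74  74

6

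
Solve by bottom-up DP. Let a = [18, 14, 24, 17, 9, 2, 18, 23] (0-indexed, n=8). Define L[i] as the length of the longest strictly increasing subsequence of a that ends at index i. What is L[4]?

   i    0    1    2    3    4    5    6    7
a[i]   18   14   24   17    9    2   18   23
L[i]    1    1    2    2    1    1    3    4

1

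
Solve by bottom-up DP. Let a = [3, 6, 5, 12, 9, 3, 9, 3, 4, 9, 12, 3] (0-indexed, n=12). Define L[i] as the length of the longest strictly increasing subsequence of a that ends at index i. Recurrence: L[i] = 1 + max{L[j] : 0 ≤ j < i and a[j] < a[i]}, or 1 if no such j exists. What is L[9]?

   i    0    1    2    3    4    5    6    7    8    9   10   11
a[i]    3    6    5   12    9    3    9    3    4    9   12    3
L[i]    1    2    2    3    3    1    3    1    2    3    4    1

3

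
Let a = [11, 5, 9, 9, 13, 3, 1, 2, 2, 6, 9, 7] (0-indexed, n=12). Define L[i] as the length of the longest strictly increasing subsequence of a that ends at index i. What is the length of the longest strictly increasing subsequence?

   i    0    1    2    3    4    5    6    7    8    9   10   11
a[i]   11    5    9    9   13    3    1    2    2    6    9    7
L[i]    1    1    2    2    3    1    1    2    2    3    4    4

4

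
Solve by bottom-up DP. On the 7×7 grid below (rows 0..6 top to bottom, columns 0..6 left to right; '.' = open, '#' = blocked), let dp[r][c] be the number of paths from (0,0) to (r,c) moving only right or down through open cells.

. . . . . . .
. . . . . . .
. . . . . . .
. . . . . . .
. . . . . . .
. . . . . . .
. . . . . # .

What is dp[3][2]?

10

r\c   0   1   2   3   4   5   6
  0   1   1   1   1   1   1   1
  1   1   2   3   4   5   6   7
  2   1   3   6  10  15  21  28
  3   1   4  10  20  35  56  84
  4   1   5  15  35  70 126 210
  5   1   6  21  56 126 252 462
  6   1   7  28  84 210   0 462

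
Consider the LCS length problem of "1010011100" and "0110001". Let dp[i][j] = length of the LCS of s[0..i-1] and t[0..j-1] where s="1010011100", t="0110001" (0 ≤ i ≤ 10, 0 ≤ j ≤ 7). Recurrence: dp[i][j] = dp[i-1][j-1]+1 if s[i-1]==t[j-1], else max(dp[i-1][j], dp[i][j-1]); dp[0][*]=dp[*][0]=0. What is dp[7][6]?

   ''  0  1  1  0  0  0  1
''  0  0  0  0  0  0  0  0
 1  0  0  1  1  1  1  1  1
 0  0  1  1  1  2  2  2  2
 1  0  1  2  2  2  2  2  3
 0  0  1  2  2  3  3  3  3
 0  0  1  2  2  3  4  4  4
 1  0  1  2  3  3  4  4  5
 1  0  1  2  3  3  4  4  5
 1  0  1  2  3  3  4  4  5
 0  0  1  2  3  4  4  5  5
 0  0  1  2  3  4  5  5  5

4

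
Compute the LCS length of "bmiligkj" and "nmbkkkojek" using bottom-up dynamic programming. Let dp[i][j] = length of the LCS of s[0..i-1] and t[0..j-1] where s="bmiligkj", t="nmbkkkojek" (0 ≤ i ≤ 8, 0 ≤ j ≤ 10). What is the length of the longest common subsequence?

3

   ''  n  m  b  k  k  k  o  j  e  k
''  0  0  0  0  0  0  0  0  0  0  0
 b  0  0  0  1  1  1  1  1  1  1  1
 m  0  0  1  1  1  1  1  1  1  1  1
 i  0  0  1  1  1  1  1  1  1  1  1
 l  0  0  1  1  1  1  1  1  1  1  1
 i  0  0  1  1  1  1  1  1  1  1  1
 g  0  0  1  1  1  1  1  1  1  1  1
 k  0  0  1  1  2  2  2  2  2  2  2
 j  0  0  1  1  2  2  2  2  3  3  3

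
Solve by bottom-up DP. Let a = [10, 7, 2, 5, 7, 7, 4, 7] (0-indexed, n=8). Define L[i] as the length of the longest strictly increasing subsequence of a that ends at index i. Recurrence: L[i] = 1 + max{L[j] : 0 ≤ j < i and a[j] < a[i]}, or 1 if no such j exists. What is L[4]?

   i    0    1    2    3    4    5    6    7
a[i]   10    7    2    5    7    7    4    7
L[i]    1    1    1    2    3    3    2    3

3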